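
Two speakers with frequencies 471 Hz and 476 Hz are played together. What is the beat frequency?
5 Hz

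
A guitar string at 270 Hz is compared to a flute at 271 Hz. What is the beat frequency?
1 Hz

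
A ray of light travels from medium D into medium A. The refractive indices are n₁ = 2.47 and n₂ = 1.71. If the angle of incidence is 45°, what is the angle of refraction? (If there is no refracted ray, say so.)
sin θ₂ = (n₁/n₂)·sin θ₁ = 1.021 > 1, so there is no refracted ray — the light undergoes total internal reflection.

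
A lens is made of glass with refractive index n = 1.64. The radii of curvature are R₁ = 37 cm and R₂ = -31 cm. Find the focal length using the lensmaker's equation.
1/f = (n − 1)(1/R₁ − 1/R₂) → f = 26.36 cm (converging lens)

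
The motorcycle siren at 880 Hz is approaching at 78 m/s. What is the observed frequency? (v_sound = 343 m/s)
f_obs = f·v/(v − v_s) = 1139 Hz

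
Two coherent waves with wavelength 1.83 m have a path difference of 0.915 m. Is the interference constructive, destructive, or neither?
destructive — path difference = 0.5λ, an odd multiple of λ/2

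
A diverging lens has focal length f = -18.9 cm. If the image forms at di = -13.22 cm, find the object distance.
1/do = 1/f − 1/di → do = 43.99 cm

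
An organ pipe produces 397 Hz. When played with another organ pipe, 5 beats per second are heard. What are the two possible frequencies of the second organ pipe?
f₂ = 397 ± 5 Hz → 402 Hz or 392 Hz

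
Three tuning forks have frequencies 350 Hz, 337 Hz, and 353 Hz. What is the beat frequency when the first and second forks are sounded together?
13 Hz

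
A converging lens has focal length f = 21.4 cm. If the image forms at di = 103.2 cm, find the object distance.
1/do = 1/f − 1/di → do = 27 cm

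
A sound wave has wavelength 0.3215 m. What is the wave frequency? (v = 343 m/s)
f = v/λ = 1067 Hz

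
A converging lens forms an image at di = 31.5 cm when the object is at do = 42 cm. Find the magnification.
M = −di/do = -0.75 (inverted image)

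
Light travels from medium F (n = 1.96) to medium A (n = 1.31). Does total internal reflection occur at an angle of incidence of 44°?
θc = arcsin(n₂/n₁) = 41.94°; 44° > θc, so yes — total internal reflection.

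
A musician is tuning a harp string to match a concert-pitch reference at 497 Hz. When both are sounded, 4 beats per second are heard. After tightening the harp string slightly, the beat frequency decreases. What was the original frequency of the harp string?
493 Hz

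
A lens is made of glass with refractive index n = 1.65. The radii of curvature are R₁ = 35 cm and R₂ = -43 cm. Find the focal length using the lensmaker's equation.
1/f = (n − 1)(1/R₁ − 1/R₂) → f = 29.68 cm (converging lens)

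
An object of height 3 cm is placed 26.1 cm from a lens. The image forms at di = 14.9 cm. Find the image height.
hi = (-di/do) × ho = -1.713 cm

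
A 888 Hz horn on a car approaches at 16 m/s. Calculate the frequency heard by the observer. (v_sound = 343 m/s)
f_obs = f·v/(v − v_s) = 931.4 Hz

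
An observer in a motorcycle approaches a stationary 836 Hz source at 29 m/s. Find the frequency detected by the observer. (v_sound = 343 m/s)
f_obs = f·(v + v_o)/v = 906.7 Hz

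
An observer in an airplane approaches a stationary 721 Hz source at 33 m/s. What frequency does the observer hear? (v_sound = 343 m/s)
f_obs = f·(v + v_o)/v = 790.4 Hz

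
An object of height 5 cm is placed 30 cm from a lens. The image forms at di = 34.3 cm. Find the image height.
hi = (-di/do) × ho = -5.717 cm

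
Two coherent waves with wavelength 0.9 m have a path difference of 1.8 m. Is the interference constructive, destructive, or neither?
constructive — path difference = 2λ, a whole number of wavelengths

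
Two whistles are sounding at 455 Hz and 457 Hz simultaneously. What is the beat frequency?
2 Hz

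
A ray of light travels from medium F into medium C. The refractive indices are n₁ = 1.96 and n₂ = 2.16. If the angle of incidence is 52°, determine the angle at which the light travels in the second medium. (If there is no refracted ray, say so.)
sin θ₂ = (n₁/n₂)·sin θ₁ = 0.715 → θ₂ = 45.65°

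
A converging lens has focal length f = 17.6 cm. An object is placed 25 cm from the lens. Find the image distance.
1/di = 1/f − 1/do → di = 59.46 cm (real image)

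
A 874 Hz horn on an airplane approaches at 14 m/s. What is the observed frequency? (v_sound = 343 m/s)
f_obs = f·v/(v − v_s) = 911.2 Hz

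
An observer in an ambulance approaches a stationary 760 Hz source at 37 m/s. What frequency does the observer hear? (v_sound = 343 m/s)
f_obs = f·(v + v_o)/v = 842 Hz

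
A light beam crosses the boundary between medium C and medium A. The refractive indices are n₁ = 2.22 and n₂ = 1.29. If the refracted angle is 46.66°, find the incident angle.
sin θ₁ = (n₂/n₁)·sin θ₂ → θ₁ = 25°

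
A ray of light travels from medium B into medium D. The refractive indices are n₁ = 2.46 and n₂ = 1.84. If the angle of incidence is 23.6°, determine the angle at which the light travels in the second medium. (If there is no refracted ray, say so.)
sin θ₂ = (n₁/n₂)·sin θ₁ = 0.5352 → θ₂ = 32.36°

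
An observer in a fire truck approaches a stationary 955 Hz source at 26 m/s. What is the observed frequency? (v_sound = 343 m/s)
f_obs = f·(v + v_o)/v = 1027 Hz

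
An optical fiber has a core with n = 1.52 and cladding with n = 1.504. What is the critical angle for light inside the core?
θc = arcsin(n_cladding/n_core) = 81.68°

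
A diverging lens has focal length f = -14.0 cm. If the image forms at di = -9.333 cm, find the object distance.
1/do = 1/f − 1/di → do = 28 cm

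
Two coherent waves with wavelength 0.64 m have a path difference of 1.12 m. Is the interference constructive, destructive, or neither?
neither (partial) — path difference = 1.75λ, neither a whole number of wavelengths nor an odd multiple of λ/2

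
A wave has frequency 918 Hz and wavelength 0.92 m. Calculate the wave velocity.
v = fλ = 844.6 m/s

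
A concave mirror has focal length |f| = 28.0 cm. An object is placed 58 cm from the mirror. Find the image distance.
f = +28.0 cm (concave); 1/di = 1/f − 1/do → di = 54.13 cm (real image, in front of mirror)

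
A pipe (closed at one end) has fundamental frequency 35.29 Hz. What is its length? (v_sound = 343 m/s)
L = v/(4f₁) = 2.43 m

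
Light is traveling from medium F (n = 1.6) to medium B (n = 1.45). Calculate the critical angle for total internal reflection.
θc = arcsin(n₂/n₁) = 64.99°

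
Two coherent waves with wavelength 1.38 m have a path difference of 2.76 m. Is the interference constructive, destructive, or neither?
constructive — path difference = 2λ, a whole number of wavelengths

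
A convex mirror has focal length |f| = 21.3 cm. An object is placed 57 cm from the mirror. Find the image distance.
f = −21.3 cm (convex); 1/di = 1/f − 1/do → di = -15.51 cm (virtual image, behind mirror)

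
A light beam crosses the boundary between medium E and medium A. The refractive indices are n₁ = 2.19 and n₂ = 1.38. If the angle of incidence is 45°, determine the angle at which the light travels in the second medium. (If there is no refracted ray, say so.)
sin θ₂ = (n₁/n₂)·sin θ₁ = 1.122 > 1, so there is no refracted ray — the light undergoes total internal reflection.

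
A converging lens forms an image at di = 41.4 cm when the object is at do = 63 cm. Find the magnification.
M = −di/do = -0.6571 (inverted image)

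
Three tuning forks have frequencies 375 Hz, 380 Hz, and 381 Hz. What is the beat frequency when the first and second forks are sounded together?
5 Hz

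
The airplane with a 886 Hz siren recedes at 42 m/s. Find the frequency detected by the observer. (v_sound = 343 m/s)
f_obs = f·v/(v + v_s) = 789.3 Hz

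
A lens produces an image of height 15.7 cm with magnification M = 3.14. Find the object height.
ho = |hi|/|M| = 5 cm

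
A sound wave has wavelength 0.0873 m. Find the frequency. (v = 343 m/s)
f = v/λ = 3929 Hz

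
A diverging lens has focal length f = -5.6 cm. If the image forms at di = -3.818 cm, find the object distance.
1/do = 1/f − 1/di → do = 12 cm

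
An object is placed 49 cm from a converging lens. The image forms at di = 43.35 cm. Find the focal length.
1/f = 1/do + 1/di → f = 23 cm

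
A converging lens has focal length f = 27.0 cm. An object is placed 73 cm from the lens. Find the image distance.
1/di = 1/f − 1/do → di = 42.85 cm (real image)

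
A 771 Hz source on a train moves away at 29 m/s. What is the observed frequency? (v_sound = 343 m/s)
f_obs = f·v/(v + v_s) = 710.9 Hz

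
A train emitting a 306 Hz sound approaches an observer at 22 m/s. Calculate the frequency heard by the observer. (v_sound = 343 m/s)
f_obs = f·v/(v − v_s) = 327 Hz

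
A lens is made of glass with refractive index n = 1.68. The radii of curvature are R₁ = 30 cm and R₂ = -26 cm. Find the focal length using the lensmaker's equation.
1/f = (n − 1)(1/R₁ − 1/R₂) → f = 20.48 cm (converging lens)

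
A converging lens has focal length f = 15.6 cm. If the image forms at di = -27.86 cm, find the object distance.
1/do = 1/f − 1/di → do = 10 cm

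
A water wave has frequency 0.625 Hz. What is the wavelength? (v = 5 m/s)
λ = v/f = 8 m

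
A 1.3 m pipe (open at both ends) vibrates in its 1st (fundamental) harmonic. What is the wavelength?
λₙ = 2L/n = 2.6 m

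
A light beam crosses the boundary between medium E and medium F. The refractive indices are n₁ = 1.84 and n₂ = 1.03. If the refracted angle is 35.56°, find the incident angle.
sin θ₁ = (n₂/n₁)·sin θ₂ → θ₁ = 19°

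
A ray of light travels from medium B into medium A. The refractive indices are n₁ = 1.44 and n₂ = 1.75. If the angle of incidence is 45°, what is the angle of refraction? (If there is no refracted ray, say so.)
sin θ₂ = (n₁/n₂)·sin θ₁ = 0.5818 → θ₂ = 35.58°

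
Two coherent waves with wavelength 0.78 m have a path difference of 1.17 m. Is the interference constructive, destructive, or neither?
destructive — path difference = 1.5λ, an odd multiple of λ/2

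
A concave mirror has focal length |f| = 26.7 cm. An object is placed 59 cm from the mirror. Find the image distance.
f = +26.7 cm (concave); 1/di = 1/f − 1/do → di = 48.77 cm (real image, in front of mirror)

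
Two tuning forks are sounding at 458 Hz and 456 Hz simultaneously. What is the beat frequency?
2 Hz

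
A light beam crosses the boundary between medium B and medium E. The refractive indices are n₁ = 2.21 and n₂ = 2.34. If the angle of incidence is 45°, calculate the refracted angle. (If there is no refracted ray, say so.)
sin θ₂ = (n₁/n₂)·sin θ₁ = 0.6678 → θ₂ = 41.9°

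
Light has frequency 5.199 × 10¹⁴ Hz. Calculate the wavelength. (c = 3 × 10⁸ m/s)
λ = c/f = 577 nm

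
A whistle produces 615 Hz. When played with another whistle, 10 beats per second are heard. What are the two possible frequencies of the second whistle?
f₂ = 615 ± 10 Hz → 625 Hz or 605 Hz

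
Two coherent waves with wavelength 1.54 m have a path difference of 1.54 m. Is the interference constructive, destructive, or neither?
constructive — path difference = 1λ, a whole number of wavelengths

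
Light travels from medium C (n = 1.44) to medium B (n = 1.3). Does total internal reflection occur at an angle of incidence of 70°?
θc = arcsin(n₂/n₁) = 64.53°; 70° > θc, so yes — total internal reflection.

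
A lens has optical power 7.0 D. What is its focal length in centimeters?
f = 1/P = 14.29 cm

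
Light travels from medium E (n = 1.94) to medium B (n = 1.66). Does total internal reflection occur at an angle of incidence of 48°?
θc = arcsin(n₂/n₁) = 58.83°; 48° < θc, so no — the ray refracts.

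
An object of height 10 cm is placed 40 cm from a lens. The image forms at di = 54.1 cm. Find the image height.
hi = (-di/do) × ho = -13.53 cm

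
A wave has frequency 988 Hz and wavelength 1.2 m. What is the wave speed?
v = fλ = 1186 m/s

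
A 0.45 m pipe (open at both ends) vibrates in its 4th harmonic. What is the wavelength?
λₙ = 2L/n = 0.225 m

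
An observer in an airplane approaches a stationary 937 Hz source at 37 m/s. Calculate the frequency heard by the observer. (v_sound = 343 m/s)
f_obs = f·(v + v_o)/v = 1038 Hz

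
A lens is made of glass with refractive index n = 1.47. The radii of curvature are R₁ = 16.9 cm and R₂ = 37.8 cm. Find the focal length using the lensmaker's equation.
1/f = (n − 1)(1/R₁ − 1/R₂) → f = 65.03 cm (converging lens)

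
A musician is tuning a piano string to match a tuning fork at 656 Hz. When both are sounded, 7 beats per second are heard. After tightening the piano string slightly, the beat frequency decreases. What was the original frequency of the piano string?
649 Hz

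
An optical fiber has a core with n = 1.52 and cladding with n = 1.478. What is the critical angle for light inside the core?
θc = arcsin(n_cladding/n_core) = 76.5°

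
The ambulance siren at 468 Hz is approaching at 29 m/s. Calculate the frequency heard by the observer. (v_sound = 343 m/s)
f_obs = f·v/(v − v_s) = 511.2 Hz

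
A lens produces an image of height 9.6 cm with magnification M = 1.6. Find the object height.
ho = |hi|/|M| = 6 cm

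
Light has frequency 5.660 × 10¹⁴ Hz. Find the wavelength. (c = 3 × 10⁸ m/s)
λ = c/f = 530 nm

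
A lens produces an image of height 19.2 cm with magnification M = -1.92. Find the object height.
ho = |hi|/|M| = 10 cm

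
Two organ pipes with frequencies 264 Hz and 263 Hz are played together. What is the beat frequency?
1 Hz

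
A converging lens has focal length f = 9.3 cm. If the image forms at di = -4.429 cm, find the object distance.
1/do = 1/f − 1/di → do = 3 cm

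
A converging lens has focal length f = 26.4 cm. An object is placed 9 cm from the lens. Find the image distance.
1/di = 1/f − 1/do → di = -13.66 cm (virtual image)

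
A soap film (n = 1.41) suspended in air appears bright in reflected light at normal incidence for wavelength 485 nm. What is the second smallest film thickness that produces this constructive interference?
2nt = (m − ½)λ with m = 2 → t = (m − ½)λ/(2n) = 258 nm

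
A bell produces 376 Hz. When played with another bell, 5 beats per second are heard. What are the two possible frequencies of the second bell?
f₂ = 376 ± 5 Hz → 381 Hz or 371 Hz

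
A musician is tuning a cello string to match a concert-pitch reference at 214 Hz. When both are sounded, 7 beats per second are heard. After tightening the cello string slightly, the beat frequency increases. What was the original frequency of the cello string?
221 Hz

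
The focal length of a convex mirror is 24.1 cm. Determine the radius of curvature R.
R = 2|f| = 48.2 cm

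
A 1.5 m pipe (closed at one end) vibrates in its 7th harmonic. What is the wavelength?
λₙ = 4L/n = 0.8571 m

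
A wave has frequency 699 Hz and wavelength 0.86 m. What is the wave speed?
v = fλ = 601.1 m/s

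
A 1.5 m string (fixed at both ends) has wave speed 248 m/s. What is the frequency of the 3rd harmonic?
fₙ = nv/(2L) = 248 Hz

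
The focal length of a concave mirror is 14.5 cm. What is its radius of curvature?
R = 2|f| = 29 cm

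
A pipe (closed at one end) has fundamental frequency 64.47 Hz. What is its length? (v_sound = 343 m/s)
L = v/(4f₁) = 1.33 m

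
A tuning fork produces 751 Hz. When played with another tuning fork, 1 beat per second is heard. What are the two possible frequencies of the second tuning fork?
f₂ = 751 ± 1 Hz → 752 Hz or 750 Hz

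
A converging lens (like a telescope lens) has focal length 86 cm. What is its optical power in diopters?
P = 1/f = 1.163 D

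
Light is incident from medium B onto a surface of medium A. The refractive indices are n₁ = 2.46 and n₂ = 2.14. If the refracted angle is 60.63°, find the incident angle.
sin θ₁ = (n₂/n₁)·sin θ₂ → θ₁ = 49.3°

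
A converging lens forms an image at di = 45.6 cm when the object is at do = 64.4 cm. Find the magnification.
M = −di/do = -0.7081 (inverted image)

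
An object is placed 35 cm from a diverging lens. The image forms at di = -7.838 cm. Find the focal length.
1/f = 1/do + 1/di → f = -10.1 cm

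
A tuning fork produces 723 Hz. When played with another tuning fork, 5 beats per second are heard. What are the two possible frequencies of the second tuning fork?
f₂ = 723 ± 5 Hz → 728 Hz or 718 Hz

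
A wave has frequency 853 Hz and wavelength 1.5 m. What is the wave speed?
v = fλ = 1280 m/s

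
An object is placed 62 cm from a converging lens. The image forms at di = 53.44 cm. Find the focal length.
1/f = 1/do + 1/di → f = 28.7 cm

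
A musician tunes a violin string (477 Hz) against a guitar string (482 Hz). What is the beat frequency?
5 Hz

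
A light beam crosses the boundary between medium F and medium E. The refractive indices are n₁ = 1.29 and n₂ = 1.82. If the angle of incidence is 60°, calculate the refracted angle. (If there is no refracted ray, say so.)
sin θ₂ = (n₁/n₂)·sin θ₁ = 0.6138 → θ₂ = 37.87°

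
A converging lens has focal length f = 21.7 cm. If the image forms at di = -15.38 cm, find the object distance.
1/do = 1/f − 1/di → do = 9.001 cm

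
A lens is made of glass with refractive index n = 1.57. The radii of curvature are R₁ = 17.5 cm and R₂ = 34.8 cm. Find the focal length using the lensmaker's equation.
1/f = (n − 1)(1/R₁ − 1/R₂) → f = 61.76 cm (converging lens)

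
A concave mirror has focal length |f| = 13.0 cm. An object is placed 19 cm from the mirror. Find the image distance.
f = +13.0 cm (concave); 1/di = 1/f − 1/do → di = 41.17 cm (real image, in front of mirror)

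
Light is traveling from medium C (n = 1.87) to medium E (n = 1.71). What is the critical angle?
θc = arcsin(n₂/n₁) = 66.13°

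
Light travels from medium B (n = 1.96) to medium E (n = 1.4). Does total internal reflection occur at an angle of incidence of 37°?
θc = arcsin(n₂/n₁) = 45.58°; 37° < θc, so no — the ray refracts.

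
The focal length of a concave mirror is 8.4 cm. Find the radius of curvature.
R = 2|f| = 16.8 cm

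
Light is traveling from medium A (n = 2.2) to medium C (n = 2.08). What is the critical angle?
θc = arcsin(n₂/n₁) = 70.99°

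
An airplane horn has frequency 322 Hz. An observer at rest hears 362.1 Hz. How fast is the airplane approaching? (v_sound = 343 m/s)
v_s = v·(1 − f/f_obs) = 37.98 m/s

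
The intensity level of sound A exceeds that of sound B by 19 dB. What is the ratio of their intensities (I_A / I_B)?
I_A/I_B = 10^(Δβ/10) = 79.43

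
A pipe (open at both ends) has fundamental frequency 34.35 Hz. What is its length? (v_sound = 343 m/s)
L = v/(2f₁) = 4.993 m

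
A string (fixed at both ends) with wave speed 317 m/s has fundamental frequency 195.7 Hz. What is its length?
L = v/(2f₁) = 0.8099 m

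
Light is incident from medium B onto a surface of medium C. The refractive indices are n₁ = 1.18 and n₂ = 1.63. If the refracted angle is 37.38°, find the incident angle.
sin θ₁ = (n₂/n₁)·sin θ₂ → θ₁ = 56.99°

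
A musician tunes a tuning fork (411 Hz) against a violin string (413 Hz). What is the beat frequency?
2 Hz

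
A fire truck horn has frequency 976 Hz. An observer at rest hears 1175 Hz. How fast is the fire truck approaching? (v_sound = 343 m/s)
v_s = v·(1 − f/f_obs) = 58.09 m/s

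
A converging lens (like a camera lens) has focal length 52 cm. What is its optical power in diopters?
P = 1/f = 1.923 D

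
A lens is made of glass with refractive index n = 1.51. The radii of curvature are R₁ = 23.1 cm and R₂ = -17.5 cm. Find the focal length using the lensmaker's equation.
1/f = (n − 1)(1/R₁ − 1/R₂) → f = 19.52 cm (converging lens)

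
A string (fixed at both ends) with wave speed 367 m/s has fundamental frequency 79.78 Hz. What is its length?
L = v/(2f₁) = 2.3 m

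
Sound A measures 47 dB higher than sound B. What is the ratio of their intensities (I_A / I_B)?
I_A/I_B = 10^(Δβ/10) = 50120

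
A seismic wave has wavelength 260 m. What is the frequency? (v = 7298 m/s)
f = v/λ = 28.07 Hz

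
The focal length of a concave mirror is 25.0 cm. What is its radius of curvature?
R = 2|f| = 50 cm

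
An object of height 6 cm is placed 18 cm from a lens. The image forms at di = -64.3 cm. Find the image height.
hi = (-di/do) × ho = 21.43 cm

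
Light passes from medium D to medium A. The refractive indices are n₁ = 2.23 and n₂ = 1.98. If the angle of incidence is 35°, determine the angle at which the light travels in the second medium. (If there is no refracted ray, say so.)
sin θ₂ = (n₁/n₂)·sin θ₁ = 0.646 → θ₂ = 40.24°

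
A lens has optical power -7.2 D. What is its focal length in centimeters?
f = 1/P = -13.89 cm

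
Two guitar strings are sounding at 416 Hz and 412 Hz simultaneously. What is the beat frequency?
4 Hz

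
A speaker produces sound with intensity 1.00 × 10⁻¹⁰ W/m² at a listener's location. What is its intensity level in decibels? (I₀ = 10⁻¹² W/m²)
β = 10·log₁₀(I/I₀) = 20 dB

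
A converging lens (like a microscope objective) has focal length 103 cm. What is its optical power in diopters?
P = 1/f = 0.9709 D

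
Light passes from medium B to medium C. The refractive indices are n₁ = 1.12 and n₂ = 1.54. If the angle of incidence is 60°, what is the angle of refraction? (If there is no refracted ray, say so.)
sin θ₂ = (n₁/n₂)·sin θ₁ = 0.6298 → θ₂ = 39.04°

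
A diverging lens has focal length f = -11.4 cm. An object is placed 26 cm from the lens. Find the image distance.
1/di = 1/f − 1/do → di = -7.925 cm (virtual image)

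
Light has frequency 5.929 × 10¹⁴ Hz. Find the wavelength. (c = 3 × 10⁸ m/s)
λ = c/f = 506 nm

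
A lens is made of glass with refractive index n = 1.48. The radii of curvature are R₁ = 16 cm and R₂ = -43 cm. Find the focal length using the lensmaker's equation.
1/f = (n − 1)(1/R₁ − 1/R₂) → f = 24.29 cm (converging lens)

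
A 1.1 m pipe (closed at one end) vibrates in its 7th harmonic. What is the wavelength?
λₙ = 4L/n = 0.6286 m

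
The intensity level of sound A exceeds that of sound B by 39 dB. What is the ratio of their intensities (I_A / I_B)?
I_A/I_B = 10^(Δβ/10) = 7943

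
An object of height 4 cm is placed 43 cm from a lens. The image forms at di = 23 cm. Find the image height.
hi = (-di/do) × ho = -2.14 cm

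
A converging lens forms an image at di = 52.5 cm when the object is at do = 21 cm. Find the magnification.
M = −di/do = -2.5 (inverted image)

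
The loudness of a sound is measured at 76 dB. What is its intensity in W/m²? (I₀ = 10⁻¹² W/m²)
I = I₀·10^(β/10) = 3.98 × 10⁻⁵ W/m²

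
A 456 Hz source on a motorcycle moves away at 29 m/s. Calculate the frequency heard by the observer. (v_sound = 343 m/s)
f_obs = f·v/(v + v_s) = 420.5 Hz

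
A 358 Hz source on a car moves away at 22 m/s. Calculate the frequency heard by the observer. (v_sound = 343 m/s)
f_obs = f·v/(v + v_s) = 336.4 Hz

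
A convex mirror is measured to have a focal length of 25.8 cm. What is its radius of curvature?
R = 2|f| = 51.6 cm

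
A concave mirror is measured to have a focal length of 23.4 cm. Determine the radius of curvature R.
R = 2|f| = 46.8 cm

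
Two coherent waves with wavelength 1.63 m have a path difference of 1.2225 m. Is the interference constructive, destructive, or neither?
neither (partial) — path difference = 0.75λ, neither a whole number of wavelengths nor an odd multiple of λ/2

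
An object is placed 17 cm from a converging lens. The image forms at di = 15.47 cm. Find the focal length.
1/f = 1/do + 1/di → f = 8.099 cm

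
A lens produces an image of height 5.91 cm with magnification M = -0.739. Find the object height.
ho = |hi|/|M| = 7.997 cm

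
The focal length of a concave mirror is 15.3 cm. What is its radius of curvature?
R = 2|f| = 30.6 cm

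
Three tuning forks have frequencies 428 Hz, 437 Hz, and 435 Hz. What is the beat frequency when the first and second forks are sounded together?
9 Hz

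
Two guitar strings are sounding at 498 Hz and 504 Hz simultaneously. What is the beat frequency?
6 Hz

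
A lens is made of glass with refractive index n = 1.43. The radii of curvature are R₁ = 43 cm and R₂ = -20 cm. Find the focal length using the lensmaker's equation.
1/f = (n − 1)(1/R₁ − 1/R₂) → f = 31.75 cm (converging lens)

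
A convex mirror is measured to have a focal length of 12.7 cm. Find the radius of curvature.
R = 2|f| = 25.4 cm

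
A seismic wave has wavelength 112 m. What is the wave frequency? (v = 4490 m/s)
f = v/λ = 40.09 Hz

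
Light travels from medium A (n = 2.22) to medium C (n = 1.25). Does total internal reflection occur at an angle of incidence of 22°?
θc = arcsin(n₂/n₁) = 34.27°; 22° < θc, so no — the ray refracts.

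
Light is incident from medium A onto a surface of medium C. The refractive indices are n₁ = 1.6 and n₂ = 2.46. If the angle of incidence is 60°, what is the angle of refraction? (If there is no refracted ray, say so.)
sin θ₂ = (n₁/n₂)·sin θ₁ = 0.5633 → θ₂ = 34.28°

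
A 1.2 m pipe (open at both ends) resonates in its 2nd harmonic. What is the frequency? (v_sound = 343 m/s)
fₙ = nv/(2L) = 285.8 Hz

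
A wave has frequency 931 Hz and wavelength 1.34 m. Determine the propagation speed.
v = fλ = 1248 m/s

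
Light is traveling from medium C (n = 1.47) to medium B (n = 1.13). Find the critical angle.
θc = arcsin(n₂/n₁) = 50.24°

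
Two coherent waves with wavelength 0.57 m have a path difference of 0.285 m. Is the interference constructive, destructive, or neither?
destructive — path difference = 0.5λ, an odd multiple of λ/2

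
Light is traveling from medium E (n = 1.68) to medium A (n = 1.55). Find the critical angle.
θc = arcsin(n₂/n₁) = 67.31°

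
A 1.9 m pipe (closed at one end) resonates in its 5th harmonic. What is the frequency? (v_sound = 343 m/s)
fₙ = nv/(4L) = 225.7 Hz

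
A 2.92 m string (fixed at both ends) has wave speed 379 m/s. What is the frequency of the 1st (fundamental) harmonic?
fₙ = nv/(2L) = 64.9 Hz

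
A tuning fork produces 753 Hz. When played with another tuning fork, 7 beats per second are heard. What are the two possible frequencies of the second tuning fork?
f₂ = 753 ± 7 Hz → 760 Hz or 746 Hz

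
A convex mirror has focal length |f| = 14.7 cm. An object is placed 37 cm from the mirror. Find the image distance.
f = −14.7 cm (convex); 1/di = 1/f − 1/do → di = -10.52 cm (virtual image, behind mirror)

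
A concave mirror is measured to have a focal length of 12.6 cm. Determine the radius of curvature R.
R = 2|f| = 25.2 cm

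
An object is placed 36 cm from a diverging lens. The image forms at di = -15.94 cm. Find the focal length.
1/f = 1/do + 1/di → f = -28.61 cm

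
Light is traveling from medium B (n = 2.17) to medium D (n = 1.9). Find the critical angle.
θc = arcsin(n₂/n₁) = 61.11°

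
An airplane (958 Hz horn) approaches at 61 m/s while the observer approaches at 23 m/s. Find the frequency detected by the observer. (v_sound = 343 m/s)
f_obs = f·(v + v_o)/(v − v_s) = 1243 Hz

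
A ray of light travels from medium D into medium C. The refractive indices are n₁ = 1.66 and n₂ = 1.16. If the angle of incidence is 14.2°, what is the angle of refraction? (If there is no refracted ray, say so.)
sin θ₂ = (n₁/n₂)·sin θ₁ = 0.351 → θ₂ = 20.55°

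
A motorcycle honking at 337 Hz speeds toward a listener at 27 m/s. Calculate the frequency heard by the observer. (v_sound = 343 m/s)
f_obs = f·v/(v − v_s) = 365.8 Hz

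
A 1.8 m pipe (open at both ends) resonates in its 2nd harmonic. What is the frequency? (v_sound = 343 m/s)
fₙ = nv/(2L) = 190.6 Hz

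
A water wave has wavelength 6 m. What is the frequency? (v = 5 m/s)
f = v/λ = 0.8333 Hz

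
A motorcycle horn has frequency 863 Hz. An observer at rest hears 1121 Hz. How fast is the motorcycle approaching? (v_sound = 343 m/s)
v_s = v·(1 − f/f_obs) = 78.94 m/s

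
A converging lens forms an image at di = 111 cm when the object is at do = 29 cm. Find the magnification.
M = −di/do = -3.828 (inverted image)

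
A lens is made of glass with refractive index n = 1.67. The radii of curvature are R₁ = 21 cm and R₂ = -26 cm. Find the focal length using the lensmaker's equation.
1/f = (n − 1)(1/R₁ − 1/R₂) → f = 17.34 cm (converging lens)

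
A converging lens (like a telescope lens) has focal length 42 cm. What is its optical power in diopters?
P = 1/f = 2.381 D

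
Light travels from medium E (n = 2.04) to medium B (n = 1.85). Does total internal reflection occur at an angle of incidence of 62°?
θc = arcsin(n₂/n₁) = 65.08°; 62° < θc, so no — the ray refracts.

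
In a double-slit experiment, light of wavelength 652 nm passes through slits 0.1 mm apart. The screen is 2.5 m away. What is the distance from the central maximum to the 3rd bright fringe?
y = mλL/d = 48.9 mm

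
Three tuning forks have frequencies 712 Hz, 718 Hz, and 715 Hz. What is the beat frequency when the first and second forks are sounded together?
6 Hz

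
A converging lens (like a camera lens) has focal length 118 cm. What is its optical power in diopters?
P = 1/f = 0.8475 D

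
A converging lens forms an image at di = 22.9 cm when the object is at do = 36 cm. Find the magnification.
M = −di/do = -0.6361 (inverted image)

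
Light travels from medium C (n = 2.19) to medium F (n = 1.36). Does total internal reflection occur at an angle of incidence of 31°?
θc = arcsin(n₂/n₁) = 38.39°; 31° < θc, so no — the ray refracts.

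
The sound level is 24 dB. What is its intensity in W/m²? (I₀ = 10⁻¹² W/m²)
I = I₀·10^(β/10) = 2.51 × 10⁻¹⁰ W/m²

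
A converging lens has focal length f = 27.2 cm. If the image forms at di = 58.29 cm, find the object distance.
1/do = 1/f − 1/di → do = 51 cm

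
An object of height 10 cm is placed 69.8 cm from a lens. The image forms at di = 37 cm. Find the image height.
hi = (-di/do) × ho = -5.301 cm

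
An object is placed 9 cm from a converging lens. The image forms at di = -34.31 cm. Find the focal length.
1/f = 1/do + 1/di → f = 12.2 cm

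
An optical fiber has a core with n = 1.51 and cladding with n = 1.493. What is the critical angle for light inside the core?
θc = arcsin(n_cladding/n_core) = 81.39°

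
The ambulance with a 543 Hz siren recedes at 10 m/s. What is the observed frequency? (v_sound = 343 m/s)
f_obs = f·v/(v + v_s) = 527.6 Hz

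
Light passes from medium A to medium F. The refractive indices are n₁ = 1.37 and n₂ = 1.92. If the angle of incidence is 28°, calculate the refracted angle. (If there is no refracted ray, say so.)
sin θ₂ = (n₁/n₂)·sin θ₁ = 0.335 → θ₂ = 19.57°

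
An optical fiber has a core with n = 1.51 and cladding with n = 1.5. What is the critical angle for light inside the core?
θc = arcsin(n_cladding/n_core) = 83.4°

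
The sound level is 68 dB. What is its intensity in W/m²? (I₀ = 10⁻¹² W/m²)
I = I₀·10^(β/10) = 6.31 × 10⁻⁶ W/m²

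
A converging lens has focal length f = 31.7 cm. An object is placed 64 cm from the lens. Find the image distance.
1/di = 1/f − 1/do → di = 62.81 cm (real image)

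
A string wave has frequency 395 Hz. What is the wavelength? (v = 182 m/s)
λ = v/f = 0.4608 m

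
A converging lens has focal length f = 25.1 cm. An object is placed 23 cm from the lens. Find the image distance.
1/di = 1/f − 1/do → di = -274.9 cm (virtual image)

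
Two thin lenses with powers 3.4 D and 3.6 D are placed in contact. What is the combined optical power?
P_total = P₁ + P₂ = 7.0 D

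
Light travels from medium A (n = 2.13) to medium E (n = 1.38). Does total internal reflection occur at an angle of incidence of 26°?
θc = arcsin(n₂/n₁) = 40.38°; 26° < θc, so no — the ray refracts.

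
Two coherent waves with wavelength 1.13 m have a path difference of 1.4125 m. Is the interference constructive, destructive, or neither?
neither (partial) — path difference = 1.25λ, neither a whole number of wavelengths nor an odd multiple of λ/2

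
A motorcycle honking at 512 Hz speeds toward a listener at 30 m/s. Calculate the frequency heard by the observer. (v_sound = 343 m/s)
f_obs = f·v/(v − v_s) = 561.1 Hz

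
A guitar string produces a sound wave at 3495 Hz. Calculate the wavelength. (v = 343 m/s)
λ = v/f = 0.09814 m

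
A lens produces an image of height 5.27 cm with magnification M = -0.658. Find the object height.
ho = |hi|/|M| = 8.009 cm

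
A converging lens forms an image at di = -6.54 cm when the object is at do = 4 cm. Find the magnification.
M = −di/do = 1.635 (upright image)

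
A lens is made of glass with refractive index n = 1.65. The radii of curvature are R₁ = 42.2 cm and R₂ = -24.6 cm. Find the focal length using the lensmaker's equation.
1/f = (n − 1)(1/R₁ − 1/R₂) → f = 23.91 cm (converging lens)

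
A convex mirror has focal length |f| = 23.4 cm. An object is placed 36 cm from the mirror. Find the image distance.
f = −23.4 cm (convex); 1/di = 1/f − 1/do → di = -14.18 cm (virtual image, behind mirror)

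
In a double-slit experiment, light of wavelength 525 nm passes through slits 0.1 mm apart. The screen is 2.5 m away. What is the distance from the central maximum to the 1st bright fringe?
y = mλL/d = 13.13 mm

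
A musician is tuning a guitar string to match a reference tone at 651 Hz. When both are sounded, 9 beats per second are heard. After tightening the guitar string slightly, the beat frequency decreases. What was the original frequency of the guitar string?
642 Hz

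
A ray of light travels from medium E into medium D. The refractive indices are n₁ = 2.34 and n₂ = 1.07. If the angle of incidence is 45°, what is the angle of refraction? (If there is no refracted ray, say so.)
sin θ₂ = (n₁/n₂)·sin θ₁ = 1.546 > 1, so there is no refracted ray — the light undergoes total internal reflection.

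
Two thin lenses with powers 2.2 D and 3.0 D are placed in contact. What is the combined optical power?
P_total = P₁ + P₂ = 5.2 D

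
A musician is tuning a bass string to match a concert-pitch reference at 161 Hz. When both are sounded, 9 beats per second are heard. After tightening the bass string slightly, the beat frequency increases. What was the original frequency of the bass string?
170 Hz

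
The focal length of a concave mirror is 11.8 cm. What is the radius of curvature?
R = 2|f| = 23.6 cm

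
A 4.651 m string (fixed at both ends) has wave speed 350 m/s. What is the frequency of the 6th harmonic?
fₙ = nv/(2L) = 225.8 Hz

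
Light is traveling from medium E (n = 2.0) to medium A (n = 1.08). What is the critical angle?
θc = arcsin(n₂/n₁) = 32.68°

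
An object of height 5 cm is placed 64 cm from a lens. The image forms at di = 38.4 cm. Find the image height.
hi = (-di/do) × ho = -3 cm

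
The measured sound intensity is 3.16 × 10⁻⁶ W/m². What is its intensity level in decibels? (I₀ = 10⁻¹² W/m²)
β = 10·log₁₀(I/I₀) = 65 dB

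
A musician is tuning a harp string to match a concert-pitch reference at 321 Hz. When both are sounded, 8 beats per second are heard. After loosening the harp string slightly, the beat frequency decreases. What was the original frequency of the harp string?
329 Hz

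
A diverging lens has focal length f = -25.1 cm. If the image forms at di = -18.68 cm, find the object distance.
1/do = 1/f − 1/di → do = 73.03 cm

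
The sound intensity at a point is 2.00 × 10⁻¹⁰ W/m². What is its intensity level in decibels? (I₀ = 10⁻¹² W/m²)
β = 10·log₁₀(I/I₀) = 23.01 dB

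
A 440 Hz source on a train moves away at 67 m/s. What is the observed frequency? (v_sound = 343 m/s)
f_obs = f·v/(v + v_s) = 368.1 Hz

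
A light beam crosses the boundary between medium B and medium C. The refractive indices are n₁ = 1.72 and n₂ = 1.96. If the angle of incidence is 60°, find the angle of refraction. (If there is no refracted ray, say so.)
sin θ₂ = (n₁/n₂)·sin θ₁ = 0.76 → θ₂ = 49.46°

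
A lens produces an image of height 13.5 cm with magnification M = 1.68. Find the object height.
ho = |hi|/|M| = 8.036 cm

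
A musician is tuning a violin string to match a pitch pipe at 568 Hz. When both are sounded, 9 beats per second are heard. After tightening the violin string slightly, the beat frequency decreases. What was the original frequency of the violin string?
559 Hz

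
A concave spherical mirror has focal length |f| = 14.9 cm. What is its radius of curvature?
R = 2|f| = 29.8 cm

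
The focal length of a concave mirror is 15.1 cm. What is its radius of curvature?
R = 2|f| = 30.2 cm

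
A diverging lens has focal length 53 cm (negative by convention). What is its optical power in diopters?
P = 1/f = -1.887 D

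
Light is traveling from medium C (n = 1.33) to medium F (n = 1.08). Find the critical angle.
θc = arcsin(n₂/n₁) = 54.29°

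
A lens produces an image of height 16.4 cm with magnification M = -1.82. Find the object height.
ho = |hi|/|M| = 9.011 cm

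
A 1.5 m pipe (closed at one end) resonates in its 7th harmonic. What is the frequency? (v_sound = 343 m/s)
fₙ = nv/(4L) = 400.2 Hz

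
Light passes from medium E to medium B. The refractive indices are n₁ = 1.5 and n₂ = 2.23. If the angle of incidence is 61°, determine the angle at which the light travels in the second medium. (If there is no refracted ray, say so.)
sin θ₂ = (n₁/n₂)·sin θ₁ = 0.5883 → θ₂ = 36.04°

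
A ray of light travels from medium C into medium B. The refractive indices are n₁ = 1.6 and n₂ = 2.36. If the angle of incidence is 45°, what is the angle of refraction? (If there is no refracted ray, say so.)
sin θ₂ = (n₁/n₂)·sin θ₁ = 0.4794 → θ₂ = 28.65°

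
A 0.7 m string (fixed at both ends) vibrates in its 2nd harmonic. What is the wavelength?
λₙ = 2L/n = 0.7 m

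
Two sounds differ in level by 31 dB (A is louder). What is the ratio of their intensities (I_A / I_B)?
I_A/I_B = 10^(Δβ/10) = 1259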